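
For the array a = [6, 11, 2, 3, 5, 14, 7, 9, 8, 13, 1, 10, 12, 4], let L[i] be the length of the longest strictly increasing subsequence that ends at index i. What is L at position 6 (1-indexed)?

4

dp[i] = 1 + max{dp[j] : j<i, a[j]<a[i]} (or 1 if no such j):
i:      1  2  3  4  5  6  7  8  9 10 11 12 13 14
a[i]:   6 11  2  3  5 14  7  9  8 13  1 10 12  4
dp:     1  2  1  2  3  4  4  5  5  6  1  6  7  3
At index 6 the value is 4.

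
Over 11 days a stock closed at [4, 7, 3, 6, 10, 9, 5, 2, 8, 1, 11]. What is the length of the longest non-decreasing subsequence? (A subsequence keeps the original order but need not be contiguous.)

4

Let dp[i] be the length of the longest such subsequence ending at index i:
i:      1  2  3  4  5  6  7  8  9 10 11
a[i]:   4  7  3  6 10  9  5  2  8  1 11
dp:     1  2  1  2  3  3  2  1  3  1  4
Maximum dp value is 4.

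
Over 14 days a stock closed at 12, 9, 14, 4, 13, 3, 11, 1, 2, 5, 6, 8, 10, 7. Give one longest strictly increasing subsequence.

1, 2, 5, 6, 8, 10

Patience tails give the LIS length; then backtrack through the dp parents:
12 → extends → [12]
9 → replaces 12 → [9]
14 → extends → [9, 14]
4 → replaces 9 → [4, 14]
13 → replaces 14 → [4, 13]
3 → replaces 4 → [3, 13]
11 → replaces 13 → [3, 11]
1 → replaces 3 → [1, 11]
2 → replaces 11 → [1, 2]
5 → extends → [1, 2, 5]
6 → extends → [1, 2, 5, 6]
8 → extends → [1, 2, 5, 6, 8]
10 → extends → [1, 2, 5, 6, 8, 10]
7 → replaces 8 → [1, 2, 5, 6, 7, 10]
Length 6; one witness is 1, 2, 5, 6, 8, 10.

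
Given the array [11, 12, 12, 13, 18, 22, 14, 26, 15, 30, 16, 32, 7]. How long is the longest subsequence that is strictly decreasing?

Let dp[i] be the longest strictly decreasing subsequence ending at i:
i:      1  2  3  4  5  6  7  8  9 10 11 12 13
a[i]:  11 12 12 13 18 22 14 26 15 30 16 32  7
dp:     1  1  1  1  1  1  2  1  2  1  2  1  3
Maximum is 3.

3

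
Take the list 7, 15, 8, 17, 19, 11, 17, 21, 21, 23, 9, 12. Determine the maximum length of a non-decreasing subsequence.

Track the smallest tail for each achievable length (allowing ties):
7 → extends → [7]
15 → extends → [7, 15]
8 → replaces 15 → [7, 8]
17 → extends → [7, 8, 17]
19 → extends → [7, 8, 17, 19]
11 → replaces 17 → [7, 8, 11, 19]
17 → replaces 19 → [7, 8, 11, 17]
21 → extends → [7, 8, 11, 17, 21]
21 → extends → [7, 8, 11, 17, 21, 21]
23 → extends → [7, 8, 11, 17, 21, 21, 23]
9 → replaces 11 → [7, 8, 9, 17, 21, 21, 23]
12 → replaces 17 → [7, 8, 9, 12, 21, 21, 23]
Seven tails, so the longest non-decreasing subsequence has length 7 (e.g. 7, 15, 17, 19, 21, 21, 23).

7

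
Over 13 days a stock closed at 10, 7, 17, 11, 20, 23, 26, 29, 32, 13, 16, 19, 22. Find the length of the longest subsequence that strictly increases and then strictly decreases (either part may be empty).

inc[i] = longest strictly increasing subsequence ending at i; dec[i] = longest strictly decreasing subsequence starting at i:
i:      1  2  3  4  5  6  7  8  9 10 11 12 13
a[i]:  10  7 17 11 20 23 26 29 32 13 16 19 22
inc:    1  1  2  2  3  4  5  6  7  3  4  5  6
dec:    2  1  2  1  2  2  2  2  2  1  1  1  1
Best peak at i=9 (value 32): inc=7, dec=2, length 7+2−1 = 8.

8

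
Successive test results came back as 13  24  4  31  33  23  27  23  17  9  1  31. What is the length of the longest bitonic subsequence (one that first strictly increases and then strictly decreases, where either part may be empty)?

9

inc[i] = longest strictly increasing subsequence ending at i; dec[i] = longest strictly decreasing subsequence starting at i:
i:      1  2  3  4  5  6  7  8  9 10 11 12
a[i]:  13 24  4 31 33 23 27 23 17  9  1 31
inc:    1  2  1  3  4  2  3  2  2  2  1  4
dec:    3  5  2  6  6  4  5  4  3  2  1  1
Best peak at i=5 (value 33): inc=4, dec=6, length 4+6−1 = 9.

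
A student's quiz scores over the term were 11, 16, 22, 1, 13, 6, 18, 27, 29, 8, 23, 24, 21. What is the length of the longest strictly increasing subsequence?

Track the smallest tail for each achievable length (strict):
11 → extends → [11]
16 → extends → [11, 16]
22 → extends → [11, 16, 22]
1 → replaces 11 → [1, 16, 22]
13 → replaces 16 → [1, 13, 22]
6 → replaces 13 → [1, 6, 22]
18 → replaces 22 → [1, 6, 18]
27 → extends → [1, 6, 18, 27]
29 → extends → [1, 6, 18, 27, 29]
8 → replaces 18 → [1, 6, 8, 27, 29]
23 → replaces 27 → [1, 6, 8, 23, 29]
24 → replaces 29 → [1, 6, 8, 23, 24]
21 → replaces 23 → [1, 6, 8, 21, 24]
Five tails, so the longest strictly increasing subsequence has length 5 (e.g. 11, 16, 22, 27, 29).

5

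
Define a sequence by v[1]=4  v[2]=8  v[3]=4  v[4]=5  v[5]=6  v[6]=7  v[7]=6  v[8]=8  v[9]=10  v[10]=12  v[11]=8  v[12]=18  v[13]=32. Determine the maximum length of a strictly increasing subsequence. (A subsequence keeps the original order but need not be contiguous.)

9

Track the smallest tail for each achievable length (strict):
4 → extends → [4]
8 → extends → [4, 8]
4 → already a tail → [4, 8]
5 → replaces 8 → [4, 5]
6 → extends → [4, 5, 6]
7 → extends → [4, 5, 6, 7]
6 → already a tail → [4, 5, 6, 7]
8 → extends → [4, 5, 6, 7, 8]
10 → extends → [4, 5, 6, 7, 8, 10]
12 → extends → [4, 5, 6, 7, 8, 10, 12]
8 → already a tail → [4, 5, 6, 7, 8, 10, 12]
18 → extends → [4, 5, 6, 7, 8, 10, 12, 18]
32 → extends → [4, 5, 6, 7, 8, 10, 12, 18, 32]
Nine tails, so the longest strictly increasing subsequence has length 9 (e.g. 4, 5, 6, 7, 8, 10, 12, 18, 32).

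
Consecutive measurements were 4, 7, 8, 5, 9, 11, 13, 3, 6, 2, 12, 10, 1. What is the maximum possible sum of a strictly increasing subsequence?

52

Let S[i] be the best sum of a strictly increasing subsequence ending at i:
i:      1  2  3  4  5  6  7  8  9 10 11 12 13
a[i]:   4  7  8  5  9 11 13  3  6  2 12 10  1
S:      4 11 19  9 28 39 52  3 15  2 51 38  1
Maximum is 52 (e.g. 4 + 7 + 8 + 9 + 11 + 13).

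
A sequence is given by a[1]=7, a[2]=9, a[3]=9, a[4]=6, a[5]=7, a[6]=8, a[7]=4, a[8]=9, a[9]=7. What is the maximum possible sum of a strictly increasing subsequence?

30

Let S[i] be the best sum of a strictly increasing subsequence ending at i:
i:      1  2  3  4  5  6  7  8  9
a[i]:   7  9  9  6  7  8  4  9  7
S:      7 16 16  6 13 21  4 30 13
Maximum is 30 (e.g. 6 + 7 + 8 + 9).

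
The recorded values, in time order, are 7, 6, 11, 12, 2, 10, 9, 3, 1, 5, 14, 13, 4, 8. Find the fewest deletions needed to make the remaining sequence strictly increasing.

Fewest deletions = n − (longest strictly increasing subsequence).
i:      1  2  3  4  5  6  7  8  9 10 11 12 13 14
a[i]:   7  6 11 12  2 10  9  3  1  5 14 13  4  8
dp:     1  1  2  3  1  2  2  2  1  3  4  4  3  4
max dp = 4, so deletions = 14 − 4 = 10.

10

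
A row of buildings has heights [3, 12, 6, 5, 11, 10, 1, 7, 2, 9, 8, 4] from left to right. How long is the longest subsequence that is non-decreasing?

4

Let dp[i] be the length of the longest such subsequence ending at index i:
i:      1  2  3  4  5  6  7  8  9 10 11 12
a[i]:   3 12  6  5 11 10  1  7  2  9  8  4
dp:     1  2  2  2  3  3  1  3  2  4  4  3
Maximum dp value is 4.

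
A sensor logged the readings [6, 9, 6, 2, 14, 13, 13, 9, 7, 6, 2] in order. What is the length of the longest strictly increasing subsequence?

Let dp[i] be the length of the longest such subsequence ending at index i:
i:      1  2  3  4  5  6  7  8  9 10 11
a[i]:   6  9  6  2 14 13 13  9  7  6  2
dp:     1  2  1  1  3  3  3  2  2  2  1
Maximum dp value is 3.

3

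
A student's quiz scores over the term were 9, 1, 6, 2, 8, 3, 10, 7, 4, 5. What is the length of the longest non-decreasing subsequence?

5

Track the smallest tail for each achievable length (allowing ties):
9 → extends → [9]
1 → replaces 9 → [1]
6 → extends → [1, 6]
2 → replaces 6 → [1, 2]
8 → extends → [1, 2, 8]
3 → replaces 8 → [1, 2, 3]
10 → extends → [1, 2, 3, 10]
7 → replaces 10 → [1, 2, 3, 7]
4 → replaces 7 → [1, 2, 3, 4]
5 → extends → [1, 2, 3, 4, 5]
Five tails, so the longest non-decreasing subsequence has length 5 (e.g. 1, 2, 3, 4, 5).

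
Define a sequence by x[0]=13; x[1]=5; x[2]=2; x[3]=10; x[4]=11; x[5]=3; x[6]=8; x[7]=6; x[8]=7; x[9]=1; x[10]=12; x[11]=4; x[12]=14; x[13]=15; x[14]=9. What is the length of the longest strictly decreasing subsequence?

Negate each value so 'decreasing' becomes 'increasing', then run patience tails on the negated sequence:
-13 → extends → [-13]
-5 → extends → [-13, -5]
-2 → extends → [-13, -5, -2]
-10 → replaces -5 → [-13, -10, -2]
-11 → replaces -10 → [-13, -11, -2]
-3 → replaces -2 → [-13, -11, -3]
-8 → replaces -3 → [-13, -11, -8]
-6 → extends → [-13, -11, -8, -6]
-7 → replaces -6 → [-13, -11, -8, -7]
-1 → extends → [-13, -11, -8, -7, -1]
-12 → replaces -11 → [-13, -12, -8, -7, -1]
-4 → replaces -1 → [-13, -12, -8, -7, -4]
-14 → replaces -13 → [-14, -12, -8, -7, -4]
-15 → replaces -14 → [-15, -12, -8, -7, -4]
-9 → replaces -8 → [-15, -12, -9, -7, -4]
Five tails, so the longest strictly decreasing subsequence of the original has length 5.

5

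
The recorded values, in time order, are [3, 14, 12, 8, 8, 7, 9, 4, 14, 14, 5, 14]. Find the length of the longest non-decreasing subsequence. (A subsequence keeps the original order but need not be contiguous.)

Track the smallest tail for each achievable length (allowing ties):
3 → extends → [3]
14 → extends → [3, 14]
12 → replaces 14 → [3, 12]
8 → replaces 12 → [3, 8]
8 → extends → [3, 8, 8]
7 → replaces 8 → [3, 7, 8]
9 → extends → [3, 7, 8, 9]
4 → replaces 7 → [3, 4, 8, 9]
14 → extends → [3, 4, 8, 9, 14]
14 → extends → [3, 4, 8, 9, 14, 14]
5 → replaces 8 → [3, 4, 5, 9, 14, 14]
14 → extends → [3, 4, 5, 9, 14, 14, 14]
Seven tails, so the longest non-decreasing subsequence has length 7 (e.g. 3, 8, 8, 9, 14, 14, 14).

7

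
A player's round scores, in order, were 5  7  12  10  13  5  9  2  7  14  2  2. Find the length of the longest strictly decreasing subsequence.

Negate each value so 'decreasing' becomes 'increasing', then run patience tails on the negated sequence:
-5 → extends → [-5]
-7 → replaces -5 → [-7]
-12 → replaces -7 → [-12]
-10 → extends → [-12, -10]
-13 → replaces -12 → [-13, -10]
-5 → extends → [-13, -10, -5]
-9 → replaces -5 → [-13, -10, -9]
-2 → extends → [-13, -10, -9, -2]
-7 → replaces -2 → [-13, -10, -9, -7]
-14 → replaces -13 → [-14, -10, -9, -7]
-2 → extends → [-14, -10, -9, -7, -2]
-2 → already a tail → [-14, -10, -9, -7, -2]
Five tails, so the longest strictly decreasing subsequence of the original has length 5.

5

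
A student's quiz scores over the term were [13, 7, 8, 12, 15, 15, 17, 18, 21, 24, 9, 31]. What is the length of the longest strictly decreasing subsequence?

3

Let dp[i] be the longest strictly decreasing subsequence ending at i:
i:      1  2  3  4  5  6  7  8  9 10 11 12
a[i]:  13  7  8 12 15 15 17 18 21 24  9 31
dp:     1  2  2  2  1  1  1  1  1  1  3  1
Maximum is 3.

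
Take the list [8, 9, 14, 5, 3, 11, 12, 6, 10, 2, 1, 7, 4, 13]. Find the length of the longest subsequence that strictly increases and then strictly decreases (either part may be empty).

7

inc[i] = longest strictly increasing subsequence ending at i; dec[i] = longest strictly decreasing subsequence starting at i:
i:      1  2  3  4  5  6  7  8  9 10 11 12 13 14
a[i]:   8  9 14  5  3 11 12  6 10  2  1  7  4 13
inc:    1  2  3  1  1  3  4  2  3  1  1  3  2  5
dec:    5  5  5  4  3  4  4  3  3  2  1  2  1  1
Best peak at i=3 (value 14): inc=3, dec=5, length 3+5−1 = 7.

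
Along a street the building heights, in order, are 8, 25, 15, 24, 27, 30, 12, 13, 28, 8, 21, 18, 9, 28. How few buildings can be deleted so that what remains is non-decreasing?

8

Fewest deletions = n − (longest non-decreasing subsequence).
i:      1  2  3  4  5  6  7  8  9 10 11 12 13 14
a[i]:   8 25 15 24 27 30 12 13 28  8 21 18  9 28
dp:     1  2  2  3  4  5  2  3  5  2  4  4  3  6
max dp = 6, so deletions = 14 − 6 = 8.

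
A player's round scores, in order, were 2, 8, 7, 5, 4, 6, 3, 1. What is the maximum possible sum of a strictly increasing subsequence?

Let S[i] be the best sum of a strictly increasing subsequence ending at i:
i:      1  2  3  4  5  6  7  8
a[i]:   2  8  7  5  4  6  3  1
S:      2 10  9  7  6 13  5  1
Maximum is 13 (e.g. 2 + 5 + 6).

13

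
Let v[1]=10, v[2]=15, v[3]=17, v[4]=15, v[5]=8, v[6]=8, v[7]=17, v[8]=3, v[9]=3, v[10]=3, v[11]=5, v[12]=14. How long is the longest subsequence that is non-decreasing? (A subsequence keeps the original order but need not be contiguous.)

5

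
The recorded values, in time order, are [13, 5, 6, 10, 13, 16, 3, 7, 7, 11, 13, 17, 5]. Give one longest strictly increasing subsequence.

5, 6, 10, 13, 16, 17

Patience tails give the LIS length; then backtrack through the dp parents:
13 → extends → [13]
5 → replaces 13 → [5]
6 → extends → [5, 6]
10 → extends → [5, 6, 10]
13 → extends → [5, 6, 10, 13]
16 → extends → [5, 6, 10, 13, 16]
3 → replaces 5 → [3, 6, 10, 13, 16]
7 → replaces 10 → [3, 6, 7, 13, 16]
7 → already a tail → [3, 6, 7, 13, 16]
11 → replaces 13 → [3, 6, 7, 11, 16]
13 → replaces 16 → [3, 6, 7, 11, 13]
17 → extends → [3, 6, 7, 11, 13, 17]
5 → replaces 6 → [3, 5, 7, 11, 13, 17]
Length 6; one witness is 5, 6, 10, 13, 16, 17.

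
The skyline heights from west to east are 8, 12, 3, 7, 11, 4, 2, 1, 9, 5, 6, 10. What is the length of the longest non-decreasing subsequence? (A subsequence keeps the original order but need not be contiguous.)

5

Track the smallest tail for each achievable length (allowing ties):
8 → extends → [8]
12 → extends → [8, 12]
3 → replaces 8 → [3, 12]
7 → replaces 12 → [3, 7]
11 → extends → [3, 7, 11]
4 → replaces 7 → [3, 4, 11]
2 → replaces 3 → [2, 4, 11]
1 → replaces 2 → [1, 4, 11]
9 → replaces 11 → [1, 4, 9]
5 → replaces 9 → [1, 4, 5]
6 → extends → [1, 4, 5, 6]
10 → extends → [1, 4, 5, 6, 10]
Five tails, so the longest non-decreasing subsequence has length 5 (e.g. 3, 4, 5, 6, 10).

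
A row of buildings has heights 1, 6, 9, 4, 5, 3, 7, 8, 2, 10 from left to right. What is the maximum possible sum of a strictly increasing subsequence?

Let S[i] be the best sum of a strictly increasing subsequence ending at i:
i:      1  2  3  4  5  6  7  8  9 10
a[i]:   1  6  9  4  5  3  7  8  2 10
S:      1  7 16  5 10  4 17 25  3 35
Maximum is 35 (e.g. 1 + 4 + 5 + 7 + 8 + 10).

35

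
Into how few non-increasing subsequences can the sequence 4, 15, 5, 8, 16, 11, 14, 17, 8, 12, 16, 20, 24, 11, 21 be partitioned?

8

The minimum number of non-increasing subsequences covering a sequence equals the length of its longest strictly increasing subsequence.
LIS length is 8 (e.g. 4, 5, 8, 11, 14, 17, 20, 24), so 8 piles are needed.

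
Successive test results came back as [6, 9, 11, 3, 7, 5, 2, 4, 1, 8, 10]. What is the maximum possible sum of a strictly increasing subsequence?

31

Let S[i] be the best sum of a strictly increasing subsequence ending at i:
i:      1  2  3  4  5  6  7  8  9 10 11
a[i]:   6  9 11  3  7  5  2  4  1  8 10
S:      6 15 26  3 13  8  2  7  1 21 31
Maximum is 31 (e.g. 6 + 7 + 8 + 10).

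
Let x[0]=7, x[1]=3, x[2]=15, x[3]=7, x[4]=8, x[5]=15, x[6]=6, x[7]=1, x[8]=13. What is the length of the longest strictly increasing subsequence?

4

Track the smallest tail for each achievable length (strict):
7 → extends → [7]
3 → replaces 7 → [3]
15 → extends → [3, 15]
7 → replaces 15 → [3, 7]
8 → extends → [3, 7, 8]
15 → extends → [3, 7, 8, 15]
6 → replaces 7 → [3, 6, 8, 15]
1 → replaces 3 → [1, 6, 8, 15]
13 → replaces 15 → [1, 6, 8, 13]
Four tails, so the longest strictly increasing subsequence has length 4 (e.g. 3, 7, 8, 15).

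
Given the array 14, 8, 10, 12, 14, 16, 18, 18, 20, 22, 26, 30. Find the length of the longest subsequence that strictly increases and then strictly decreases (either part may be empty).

10

inc[i] = longest strictly increasing subsequence ending at i; dec[i] = longest strictly decreasing subsequence starting at i:
i:      1  2  3  4  5  6  7  8  9 10 11 12
a[i]:  14  8 10 12 14 16 18 18 20 22 26 30
inc:    1  1  2  3  4  5  6  6  7  8  9 10
dec:    2  1  1  1  1  1  1  1  1  1  1  1
Best peak at i=12 (value 30): inc=10, dec=1, length 10+1−1 = 10.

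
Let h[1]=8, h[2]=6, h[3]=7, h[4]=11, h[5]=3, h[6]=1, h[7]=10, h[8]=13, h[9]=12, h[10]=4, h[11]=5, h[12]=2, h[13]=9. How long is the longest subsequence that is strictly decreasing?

Let dp[i] be the longest strictly decreasing subsequence ending at i:
i:      1  2  3  4  5  6  7  8  9 10 11 12 13
h[i]:   8  6  7 11  3  1 10 13 12  4  5  2  9
dp:     1  2  2  1  3  4  2  1  2  3  3  4  3
Maximum is 4.

4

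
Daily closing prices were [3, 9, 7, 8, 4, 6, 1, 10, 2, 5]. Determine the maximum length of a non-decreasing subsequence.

4

Let dp[i] be the length of the longest such subsequence ending at index i:
i:      1  2  3  4  5  6  7  8  9 10
a[i]:   3  9  7  8  4  6  1 10  2  5
dp:     1  2  2  3  2  3  1  4  2  3
Maximum dp value is 4.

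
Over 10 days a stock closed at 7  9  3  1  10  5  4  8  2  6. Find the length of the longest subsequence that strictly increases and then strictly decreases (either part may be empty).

6

inc[i] = longest strictly increasing subsequence ending at i; dec[i] = longest strictly decreasing subsequence starting at i:
i:      1  2  3  4  5  6  7  8  9 10
a[i]:   7  9  3  1 10  5  4  8  2  6
inc:    1  2  1  1  3  2  2  3  2  3
dec:    4  4  2  1  4  3  2  2  1  1
Best peak at i=5 (value 10): inc=3, dec=4, length 3+4−1 = 6.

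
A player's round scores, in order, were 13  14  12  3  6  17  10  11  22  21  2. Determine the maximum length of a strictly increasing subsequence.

5

Track the smallest tail for each achievable length (strict):
13 → extends → [13]
14 → extends → [13, 14]
12 → replaces 13 → [12, 14]
3 → replaces 12 → [3, 14]
6 → replaces 14 → [3, 6]
17 → extends → [3, 6, 17]
10 → replaces 17 → [3, 6, 10]
11 → extends → [3, 6, 10, 11]
22 → extends → [3, 6, 10, 11, 22]
21 → replaces 22 → [3, 6, 10, 11, 21]
2 → replaces 3 → [2, 6, 10, 11, 21]
Five tails, so the longest strictly increasing subsequence has length 5 (e.g. 3, 6, 10, 11, 22).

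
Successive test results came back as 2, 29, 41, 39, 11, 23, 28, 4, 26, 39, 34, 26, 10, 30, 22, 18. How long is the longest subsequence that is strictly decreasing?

6

Negate each value so 'decreasing' becomes 'increasing', then run patience tails on the negated sequence:
-2 → extends → [-2]
-29 → replaces -2 → [-29]
-41 → replaces -29 → [-41]
-39 → extends → [-41, -39]
-11 → extends → [-41, -39, -11]
-23 → replaces -11 → [-41, -39, -23]
-28 → replaces -23 → [-41, -39, -28]
-4 → extends → [-41, -39, -28, -4]
-26 → replaces -4 → [-41, -39, -28, -26]
-39 → already a tail → [-41, -39, -28, -26]
-34 → replaces -28 → [-41, -39, -34, -26]
-26 → already a tail → [-41, -39, -34, -26]
-10 → extends → [-41, -39, -34, -26, -10]
-30 → replaces -26 → [-41, -39, -34, -30, -10]
-22 → replaces -10 → [-41, -39, -34, -30, -22]
-18 → extends → [-41, -39, -34, -30, -22, -18]
Six tails, so the longest strictly decreasing subsequence of the original has length 6.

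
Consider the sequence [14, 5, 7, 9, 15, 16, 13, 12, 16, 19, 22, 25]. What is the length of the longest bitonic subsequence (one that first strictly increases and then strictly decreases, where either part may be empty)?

inc[i] = longest strictly increasing subsequence ending at i; dec[i] = longest strictly decreasing subsequence starting at i:
i:      1  2  3  4  5  6  7  8  9 10 11 12
a[i]:  14  5  7  9 15 16 13 12 16 19 22 25
inc:    1  1  2  3  4  5  4  4  5  6  7  8
dec:    3  1  1  1  3  3  2  1  1  1  1  1
Best peak at i=12 (value 25): inc=8, dec=1, length 8+1−1 = 8.

8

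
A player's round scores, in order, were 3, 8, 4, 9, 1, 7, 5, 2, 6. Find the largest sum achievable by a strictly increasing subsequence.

20

Let S[i] be the best sum of a strictly increasing subsequence ending at i:
i:      1  2  3  4  5  6  7  8  9
a[i]:   3  8  4  9  1  7  5  2  6
S:      3 11  7 20  1 14 12  3 18
Maximum is 20 (e.g. 3 + 8 + 9).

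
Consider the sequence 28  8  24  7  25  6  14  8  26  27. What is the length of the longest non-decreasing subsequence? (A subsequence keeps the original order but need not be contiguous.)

5

Track the smallest tail for each achievable length (allowing ties):
28 → extends → [28]
8 → replaces 28 → [8]
24 → extends → [8, 24]
7 → replaces 8 → [7, 24]
25 → extends → [7, 24, 25]
6 → replaces 7 → [6, 24, 25]
14 → replaces 24 → [6, 14, 25]
8 → replaces 14 → [6, 8, 25]
26 → extends → [6, 8, 25, 26]
27 → extends → [6, 8, 25, 26, 27]
Five tails, so the longest non-decreasing subsequence has length 5 (e.g. 8, 24, 25, 26, 27).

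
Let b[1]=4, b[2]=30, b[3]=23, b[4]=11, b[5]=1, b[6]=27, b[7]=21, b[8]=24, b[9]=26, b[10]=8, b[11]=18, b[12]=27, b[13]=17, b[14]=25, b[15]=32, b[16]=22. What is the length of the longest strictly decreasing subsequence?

5

Negate each value so 'decreasing' becomes 'increasing', then run patience tails on the negated sequence:
-4 → extends → [-4]
-30 → replaces -4 → [-30]
-23 → extends → [-30, -23]
-11 → extends → [-30, -23, -11]
-1 → extends → [-30, -23, -11, -1]
-27 → replaces -23 → [-30, -27, -11, -1]
-21 → replaces -11 → [-30, -27, -21, -1]
-24 → replaces -21 → [-30, -27, -24, -1]
-26 → replaces -24 → [-30, -27, -26, -1]
-8 → replaces -1 → [-30, -27, -26, -8]
-18 → replaces -8 → [-30, -27, -26, -18]
-27 → already a tail → [-30, -27, -26, -18]
-17 → extends → [-30, -27, -26, -18, -17]
-25 → replaces -18 → [-30, -27, -26, -25, -17]
-32 → replaces -30 → [-32, -27, -26, -25, -17]
-22 → replaces -17 → [-32, -27, -26, -25, -22]
Five tails, so the longest strictly decreasing subsequence of the original has length 5.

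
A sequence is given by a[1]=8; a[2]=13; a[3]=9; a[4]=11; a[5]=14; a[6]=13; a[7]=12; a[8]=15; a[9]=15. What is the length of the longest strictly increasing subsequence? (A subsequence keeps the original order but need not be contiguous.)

Let dp[i] be the length of the longest such subsequence ending at index i:
i:      1  2  3  4  5  6  7  8  9
a[i]:   8 13  9 11 14 13 12 15 15
dp:     1  2  2  3  4  4  4  5  5
Maximum dp value is 5.

5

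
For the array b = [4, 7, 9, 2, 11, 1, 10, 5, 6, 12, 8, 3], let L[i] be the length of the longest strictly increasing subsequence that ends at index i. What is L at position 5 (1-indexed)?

4

dp[i] = 1 + max{dp[j] : j<i, b[j]<b[i]} (or 1 if no such j):
i:      1  2  3  4  5  6  7  8  9 10 11 12
b[i]:   4  7  9  2 11  1 10  5  6 12  8  3
dp:     1  2  3  1  4  1  4  2  3  5  4  2
At index 5 the value is 4.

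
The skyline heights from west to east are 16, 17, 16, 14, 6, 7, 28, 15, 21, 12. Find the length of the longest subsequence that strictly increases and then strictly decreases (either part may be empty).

5

inc[i] = longest strictly increasing subsequence ending at i; dec[i] = longest strictly decreasing subsequence starting at i:
i:      1  2  3  4  5  6  7  8  9 10
a[i]:  16 17 16 14  6  7 28 15 21 12
inc:    1  2  1  1  1  2  3  3  4  3
dec:    3  4  3  2  1  1  3  2  2  1
Best peak at i=2 (value 17): inc=2, dec=4, length 2+4−1 = 5.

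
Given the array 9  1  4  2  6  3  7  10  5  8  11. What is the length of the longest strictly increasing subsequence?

6

Track the smallest tail for each achievable length (strict):
9 → extends → [9]
1 → replaces 9 → [1]
4 → extends → [1, 4]
2 → replaces 4 → [1, 2]
6 → extends → [1, 2, 6]
3 → replaces 6 → [1, 2, 3]
7 → extends → [1, 2, 3, 7]
10 → extends → [1, 2, 3, 7, 10]
5 → replaces 7 → [1, 2, 3, 5, 10]
8 → replaces 10 → [1, 2, 3, 5, 8]
11 → extends → [1, 2, 3, 5, 8, 11]
Six tails, so the longest strictly increasing subsequence has length 6 (e.g. 1, 4, 6, 7, 10, 11).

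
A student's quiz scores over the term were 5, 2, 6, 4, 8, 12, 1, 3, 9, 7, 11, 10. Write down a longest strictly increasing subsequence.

5, 6, 8, 9, 11

Patience tails give the LIS length; then backtrack through the dp parents:
5 → extends → [5]
2 → replaces 5 → [2]
6 → extends → [2, 6]
4 → replaces 6 → [2, 4]
8 → extends → [2, 4, 8]
12 → extends → [2, 4, 8, 12]
1 → replaces 2 → [1, 4, 8, 12]
3 → replaces 4 → [1, 3, 8, 12]
9 → replaces 12 → [1, 3, 8, 9]
7 → replaces 8 → [1, 3, 7, 9]
11 → extends → [1, 3, 7, 9, 11]
10 → replaces 11 → [1, 3, 7, 9, 10]
Length 5; one witness is 5, 6, 8, 9, 11.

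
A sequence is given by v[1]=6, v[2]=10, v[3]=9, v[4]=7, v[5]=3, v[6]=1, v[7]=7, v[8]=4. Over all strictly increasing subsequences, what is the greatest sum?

16

Let S[i] be the best sum of a strictly increasing subsequence ending at i:
i:      1  2  3  4  5  6  7  8
v[i]:   6 10  9  7  3  1  7  4
S:      6 16 15 13  3  1 13  7
Maximum is 16 (e.g. 6 + 10).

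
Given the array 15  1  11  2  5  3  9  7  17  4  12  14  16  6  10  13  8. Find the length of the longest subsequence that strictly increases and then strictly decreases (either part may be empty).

9

inc[i] = longest strictly increasing subsequence ending at i; dec[i] = longest strictly decreasing subsequence starting at i:
i:      1  2  3  4  5  6  7  8  9 10 11 12 13 14 15 16 17
a[i]:  15  1 11  2  5  3  9  7 17  4 12 14 16  6 10 13  8
inc:    1  1  2  2  3  3  4  4  5  4  5  6  7  5  6  7  6
dec:    5  1  4  1  2  1  3  2  4  1  3  3  3  1  2  2  1
Best peak at i=13 (value 16): inc=7, dec=3, length 7+3−1 = 9.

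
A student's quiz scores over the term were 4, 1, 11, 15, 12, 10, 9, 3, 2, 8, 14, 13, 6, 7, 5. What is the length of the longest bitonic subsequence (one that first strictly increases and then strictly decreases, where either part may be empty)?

inc[i] = longest strictly increasing subsequence ending at i; dec[i] = longest strictly decreasing subsequence starting at i:
i:      1  2  3  4  5  6  7  8  9 10 11 12 13 14 15
a[i]:   4  1 11 15 12 10  9  3  2  8 14 13  6  7  5
inc:    1  1  2  3  3  2  2  2  2  3  4  4  3  4  3
dec:    3  1  6  7  6  5  4  2  1  3  4  3  2  2  1
Best peak at i=4 (value 15): inc=3, dec=7, length 3+7−1 = 9.

9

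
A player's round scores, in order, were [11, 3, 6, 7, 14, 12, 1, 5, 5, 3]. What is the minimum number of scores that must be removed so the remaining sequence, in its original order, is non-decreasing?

Fewest deletions = n − (longest non-decreasing subsequence).
i:      1  2  3  4  5  6  7  8  9 10
a[i]:  11  3  6  7 14 12  1  5  5  3
dp:     1  1  2  3  4  4  1  2  3  2
max dp = 4, so deletions = 10 − 4 = 6.

6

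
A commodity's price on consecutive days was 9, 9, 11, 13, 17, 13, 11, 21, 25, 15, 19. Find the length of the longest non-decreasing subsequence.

Track the smallest tail for each achievable length (allowing ties):
9 → extends → [9]
9 → extends → [9, 9]
11 → extends → [9, 9, 11]
13 → extends → [9, 9, 11, 13]
17 → extends → [9, 9, 11, 13, 17]
13 → replaces 17 → [9, 9, 11, 13, 13]
11 → replaces 13 → [9, 9, 11, 11, 13]
21 → extends → [9, 9, 11, 11, 13, 21]
25 → extends → [9, 9, 11, 11, 13, 21, 25]
15 → replaces 21 → [9, 9, 11, 11, 13, 15, 25]
19 → replaces 25 → [9, 9, 11, 11, 13, 15, 19]
Seven tails, so the longest non-decreasing subsequence has length 7 (e.g. 9, 9, 11, 13, 17, 21, 25).

7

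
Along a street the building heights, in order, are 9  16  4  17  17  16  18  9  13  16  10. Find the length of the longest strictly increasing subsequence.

4

Track the smallest tail for each achievable length (strict):
9 → extends → [9]
16 → extends → [9, 16]
4 → replaces 9 → [4, 16]
17 → extends → [4, 16, 17]
17 → already a tail → [4, 16, 17]
16 → already a tail → [4, 16, 17]
18 → extends → [4, 16, 17, 18]
9 → replaces 16 → [4, 9, 17, 18]
13 → replaces 17 → [4, 9, 13, 18]
16 → replaces 18 → [4, 9, 13, 16]
10 → replaces 13 → [4, 9, 10, 16]
Four tails, so the longest strictly increasing subsequence has length 4 (e.g. 9, 16, 17, 18).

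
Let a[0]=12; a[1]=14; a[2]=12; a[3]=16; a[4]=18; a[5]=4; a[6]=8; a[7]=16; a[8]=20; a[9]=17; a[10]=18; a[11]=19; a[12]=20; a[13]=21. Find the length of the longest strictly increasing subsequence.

Track the smallest tail for each achievable length (strict):
12 → extends → [12]
14 → extends → [12, 14]
12 → already a tail → [12, 14]
16 → extends → [12, 14, 16]
18 → extends → [12, 14, 16, 18]
4 → replaces 12 → [4, 14, 16, 18]
8 → replaces 14 → [4, 8, 16, 18]
16 → already a tail → [4, 8, 16, 18]
20 → extends → [4, 8, 16, 18, 20]
17 → replaces 18 → [4, 8, 16, 17, 20]
18 → replaces 20 → [4, 8, 16, 17, 18]
19 → extends → [4, 8, 16, 17, 18, 19]
20 → extends → [4, 8, 16, 17, 18, 19, 20]
21 → extends → [4, 8, 16, 17, 18, 19, 20, 21]
Eight tails, so the longest strictly increasing subsequence has length 8 (e.g. 12, 14, 16, 17, 18, 19, 20, 21).

8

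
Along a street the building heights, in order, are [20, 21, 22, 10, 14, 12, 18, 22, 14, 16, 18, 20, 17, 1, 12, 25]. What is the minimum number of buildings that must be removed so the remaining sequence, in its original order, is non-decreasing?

Fewest deletions = n − (longest non-decreasing subsequence).
i:      1  2  3  4  5  6  7  8  9 10 11 12 13 14 15 16
a[i]:  20 21 22 10 14 12 18 22 14 16 18 20 17  1 12 25
dp:     1  2  3  1  2  2  3  4  3  4  5  6  5  1  3  7
max dp = 7, so deletions = 16 − 7 = 9.

9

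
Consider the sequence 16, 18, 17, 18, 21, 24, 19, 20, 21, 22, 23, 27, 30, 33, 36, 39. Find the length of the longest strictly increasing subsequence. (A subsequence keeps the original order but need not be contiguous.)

13

Track the smallest tail for each achievable length (strict):
16 → extends → [16]
18 → extends → [16, 18]
17 → replaces 18 → [16, 17]
18 → extends → [16, 17, 18]
21 → extends → [16, 17, 18, 21]
24 → extends → [16, 17, 18, 21, 24]
19 → replaces 21 → [16, 17, 18, 19, 24]
20 → replaces 24 → [16, 17, 18, 19, 20]
21 → extends → [16, 17, 18, 19, 20, 21]
22 → extends → [16, 17, 18, 19, 20, 21, 22]
23 → extends → [16, 17, 18, 19, 20, 21, 22, 23]
27 → extends → [16, 17, 18, 19, 20, 21, 22, 23, 27]
30 → extends → [16, 17, 18, 19, 20, 21, 22, 23, 27, 30]
33 → extends → [16, 17, 18, 19, 20, 21, 22, 23, 27, 30, 33]
36 → extends → [16, 17, 18, 19, 20, 21, 22, 23, 27, 30, 33, 36]
39 → extends → [16, 17, 18, 19, 20, 21, 22, 23, 27, 30, 33, 36, 39]
Thirteen tails, so the longest strictly increasing subsequence has length 13 (e.g. 16, 17, 18, 19, 20, 21, 22, 23, 27, 30, 33, 36, 39).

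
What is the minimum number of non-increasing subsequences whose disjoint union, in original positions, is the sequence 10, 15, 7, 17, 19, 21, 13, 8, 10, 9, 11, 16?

5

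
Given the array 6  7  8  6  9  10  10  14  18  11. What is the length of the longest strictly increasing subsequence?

Track the smallest tail for each achievable length (strict):
6 → extends → [6]
7 → extends → [6, 7]
8 → extends → [6, 7, 8]
6 → already a tail → [6, 7, 8]
9 → extends → [6, 7, 8, 9]
10 → extends → [6, 7, 8, 9, 10]
10 → already a tail → [6, 7, 8, 9, 10]
14 → extends → [6, 7, 8, 9, 10, 14]
18 → extends → [6, 7, 8, 9, 10, 14, 18]
11 → replaces 14 → [6, 7, 8, 9, 10, 11, 18]
Seven tails, so the longest strictly increasing subsequence has length 7 (e.g. 6, 7, 8, 9, 10, 14, 18).

7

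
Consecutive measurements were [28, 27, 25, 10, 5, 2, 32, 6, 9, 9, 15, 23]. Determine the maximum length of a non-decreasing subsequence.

Track the smallest tail for each achievable length (allowing ties):
28 → extends → [28]
27 → replaces 28 → [27]
25 → replaces 27 → [25]
10 → replaces 25 → [10]
5 → replaces 10 → [5]
2 → replaces 5 → [2]
32 → extends → [2, 32]
6 → replaces 32 → [2, 6]
9 → extends → [2, 6, 9]
9 → extends → [2, 6, 9, 9]
15 → extends → [2, 6, 9, 9, 15]
23 → extends → [2, 6, 9, 9, 15, 23]
Six tails, so the longest non-decreasing subsequence has length 6 (e.g. 5, 6, 9, 9, 15, 23).

6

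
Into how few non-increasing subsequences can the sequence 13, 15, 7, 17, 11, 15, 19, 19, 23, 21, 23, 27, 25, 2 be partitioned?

7

Place each on the leftmost legal pile:
13 → new pile 1 (tops now [13])
15 → new pile 2 (tops now [13, 15])
7 → pile 1 (tops now [7, 15])
17 → new pile 3 (tops now [7, 15, 17])
11 → pile 2 (tops now [7, 11, 17])
15 → pile 3 (tops now [7, 11, 15])
19 → new pile 4 (tops now [7, 11, 15, 19])
19 → pile 4 (tops now [7, 11, 15, 19])
23 → new pile 5 (tops now [7, 11, 15, 19, 23])
21 → pile 5 (tops now [7, 11, 15, 19, 21])
23 → new pile 6 (tops now [7, 11, 15, 19, 21, 23])
27 → new pile 7 (tops now [7, 11, 15, 19, 21, 23, 27])
25 → pile 7 (tops now [7, 11, 15, 19, 21, 23, 25])
2 → pile 1 (tops now [2, 11, 15, 19, 21, 23, 25])
Seven piles.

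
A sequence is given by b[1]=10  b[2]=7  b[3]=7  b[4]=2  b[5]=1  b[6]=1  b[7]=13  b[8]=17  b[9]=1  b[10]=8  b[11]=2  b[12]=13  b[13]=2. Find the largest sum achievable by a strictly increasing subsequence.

Let S[i] be the best sum of a strictly increasing subsequence ending at i:
i:      1  2  3  4  5  6  7  8  9 10 11 12 13
b[i]:  10  7  7  2  1  1 13 17  1  8  2 13  2
S:     10  7  7  2  1  1 23 40  1 15  3 28  3
Maximum is 40 (e.g. 10 + 13 + 17).

40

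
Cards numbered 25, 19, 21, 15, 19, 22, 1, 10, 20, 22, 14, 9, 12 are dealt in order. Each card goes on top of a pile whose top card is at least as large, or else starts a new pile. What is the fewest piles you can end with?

4

Place each on the leftmost legal pile:
25 → new pile 1 (tops now [25])
19 → pile 1 (tops now [19])
21 → new pile 2 (tops now [19, 21])
15 → pile 1 (tops now [15, 21])
19 → pile 2 (tops now [15, 19])
22 → new pile 3 (tops now [15, 19, 22])
1 → pile 1 (tops now [1, 19, 22])
10 → pile 2 (tops now [1, 10, 22])
20 → pile 3 (tops now [1, 10, 20])
22 → new pile 4 (tops now [1, 10, 20, 22])
14 → pile 3 (tops now [1, 10, 14, 22])
9 → pile 2 (tops now [1, 9, 14, 22])
12 → pile 3 (tops now [1, 9, 12, 22])
Four piles.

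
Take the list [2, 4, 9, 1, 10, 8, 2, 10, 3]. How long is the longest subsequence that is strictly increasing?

4

Let dp[i] be the length of the longest such subsequence ending at index i:
i:      1  2  3  4  5  6  7  8  9
a[i]:   2  4  9  1 10  8  2 10  3
dp:     1  2  3  1  4  3  2  4  3
Maximum dp value is 4.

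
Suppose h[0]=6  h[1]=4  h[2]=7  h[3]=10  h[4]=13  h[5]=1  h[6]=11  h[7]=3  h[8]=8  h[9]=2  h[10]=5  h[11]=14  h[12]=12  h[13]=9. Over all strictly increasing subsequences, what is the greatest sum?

50

Let S[i] be the best sum of a strictly increasing subsequence ending at i:
i:      0  1  2  3  4  5  6  7  8  9 10 11 12 13
h[i]:   6  4  7 10 13  1 11  3  8  2  5 14 12  9
S:      6  4 13 23 36  1 34  4 21  3  9 50 46 30
Maximum is 50 (e.g. 6 + 7 + 10 + 13 + 14).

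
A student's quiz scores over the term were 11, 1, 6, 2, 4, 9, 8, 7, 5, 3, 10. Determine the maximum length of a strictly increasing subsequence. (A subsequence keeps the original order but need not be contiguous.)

5

Track the smallest tail for each achievable length (strict):
11 → extends → [11]
1 → replaces 11 → [1]
6 → extends → [1, 6]
2 → replaces 6 → [1, 2]
4 → extends → [1, 2, 4]
9 → extends → [1, 2, 4, 9]
8 → replaces 9 → [1, 2, 4, 8]
7 → replaces 8 → [1, 2, 4, 7]
5 → replaces 7 → [1, 2, 4, 5]
3 → replaces 4 → [1, 2, 3, 5]
10 → extends → [1, 2, 3, 5, 10]
Five tails, so the longest strictly increasing subsequence has length 5 (e.g. 1, 2, 4, 9, 10).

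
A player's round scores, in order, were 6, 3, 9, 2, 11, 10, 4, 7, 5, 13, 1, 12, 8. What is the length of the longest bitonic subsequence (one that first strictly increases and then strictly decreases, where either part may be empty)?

inc[i] = longest strictly increasing subsequence ending at i; dec[i] = longest strictly decreasing subsequence starting at i:
i:      1  2  3  4  5  6  7  8  9 10 11 12 13
a[i]:   6  3  9  2 11 10  4  7  5 13  1 12  8
inc:    1  1  2  1  3  3  2  3  3  4  1  4  4
dec:    4  3  4  2  5  4  2  3  2  3  1  2  1
Best peak at i=5 (value 11): inc=3, dec=5, length 3+5−1 = 7.

7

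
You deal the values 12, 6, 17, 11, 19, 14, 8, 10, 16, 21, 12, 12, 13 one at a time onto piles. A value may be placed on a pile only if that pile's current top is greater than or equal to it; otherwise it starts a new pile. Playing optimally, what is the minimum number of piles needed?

Place each on the leftmost legal pile:
12 → new pile 1 (tops now [12])
6 → pile 1 (tops now [6])
17 → new pile 2 (tops now [6, 17])
11 → pile 2 (tops now [6, 11])
19 → new pile 3 (tops now [6, 11, 19])
14 → pile 3 (tops now [6, 11, 14])
8 → pile 2 (tops now [6, 8, 14])
10 → pile 3 (tops now [6, 8, 10])
16 → new pile 4 (tops now [6, 8, 10, 16])
21 → new pile 5 (tops now [6, 8, 10, 16, 21])
12 → pile 4 (tops now [6, 8, 10, 12, 21])
12 → pile 4 (tops now [6, 8, 10, 12, 21])
13 → pile 5 (tops now [6, 8, 10, 12, 13])
Five piles.

5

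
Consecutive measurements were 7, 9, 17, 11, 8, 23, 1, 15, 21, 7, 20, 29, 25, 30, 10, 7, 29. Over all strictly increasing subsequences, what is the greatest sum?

Let S[i] be the best sum of a strictly increasing subsequence ending at i:
i:       1   2   3   4   5   6   7   8   9  10  11  12  13  14  15  16  17
a[i]:    7   9  17  11   8  23   1  15  21   7  20  29  25  30  10   7  29
S:       7  16  33  27  15  56   1  42  63   8  62  92  88 122  26   8 117
Maximum is 122 (e.g. 7 + 9 + 11 + 15 + 21 + 29 + 30).

122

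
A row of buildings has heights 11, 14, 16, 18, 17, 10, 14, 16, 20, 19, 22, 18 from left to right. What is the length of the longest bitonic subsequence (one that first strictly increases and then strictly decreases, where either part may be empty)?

inc[i] = longest strictly increasing subsequence ending at i; dec[i] = longest strictly decreasing subsequence starting at i:
i:      1  2  3  4  5  6  7  8  9 10 11 12
a[i]:  11 14 16 18 17 10 14 16 20 19 22 18
inc:    1  2  3  4  4  1  2  3  5  5  6  5
dec:    2  2  2  3  2  1  1  1  3  2  2  1
Best peak at i=9 (value 20): inc=5, dec=3, length 5+3−1 = 7.

7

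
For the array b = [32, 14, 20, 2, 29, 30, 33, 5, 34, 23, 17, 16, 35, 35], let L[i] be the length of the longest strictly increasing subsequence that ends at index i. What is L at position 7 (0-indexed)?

2

dp[i] = 1 + max{dp[j] : j<i, b[j]<b[i]} (or 1 if no such j):
i:      0  1  2  3  4  5  6  7  8  9 10 11 12 13
b[i]:  32 14 20  2 29 30 33  5 34 23 17 16 35 35
dp:     1  1  2  1  3  4  5  2  6  3  3  3  7  7
At index 7 the value is 2.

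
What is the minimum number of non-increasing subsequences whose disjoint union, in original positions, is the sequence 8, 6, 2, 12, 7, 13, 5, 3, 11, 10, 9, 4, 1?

Place each on the leftmost legal pile:
8 → new pile 1 (tops now [8])
6 → pile 1 (tops now [6])
2 → pile 1 (tops now [2])
12 → new pile 2 (tops now [2, 12])
7 → pile 2 (tops now [2, 7])
13 → new pile 3 (tops now [2, 7, 13])
5 → pile 2 (tops now [2, 5, 13])
3 → pile 2 (tops now [2, 3, 13])
11 → pile 3 (tops now [2, 3, 11])
10 → pile 3 (tops now [2, 3, 10])
9 → pile 3 (tops now [2, 3, 9])
4 → pile 3 (tops now [2, 3, 4])
1 → pile 1 (tops now [1, 3, 4])
Three piles.

3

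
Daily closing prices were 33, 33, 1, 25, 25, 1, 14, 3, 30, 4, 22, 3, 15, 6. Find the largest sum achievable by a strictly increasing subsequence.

Let S[i] be the best sum of a strictly increasing subsequence ending at i:
i:      1  2  3  4  5  6  7  8  9 10 11 12 13 14
a[i]:  33 33  1 25 25  1 14  3 30  4 22  3 15  6
S:     33 33  1 26 26  1 15  4 56  8 37  4 30 14
Maximum is 56 (e.g. 1 + 25 + 30).

56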